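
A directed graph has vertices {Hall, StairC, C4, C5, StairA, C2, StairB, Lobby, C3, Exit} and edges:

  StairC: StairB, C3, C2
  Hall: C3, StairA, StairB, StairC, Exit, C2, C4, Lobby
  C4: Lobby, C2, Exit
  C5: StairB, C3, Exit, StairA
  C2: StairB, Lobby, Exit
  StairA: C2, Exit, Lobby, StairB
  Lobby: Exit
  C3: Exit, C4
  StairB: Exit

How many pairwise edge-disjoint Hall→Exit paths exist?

Assign every edge capacity 1; by Menger, the answer equals the max flow.
Path Hall→Exit (+1); total 1.
Path Hall→C4→Exit (+1); total 2.
Path Hall→StairA→Exit (+1); total 3.
Path Hall→C2→Exit (+1); total 4.
Path Hall→StairB→Exit (+1); total 5.
Path Hall→Lobby→Exit (+1); total 6.
Path Hall→C3→Exit (+1); total 7.
No residual Hall→Exit path; max flow = 7.
Certifying cut of size 7: {C2→Exit, C3→Exit, C4→Exit, Hall→Exit, Hall→StairA, Lobby→Exit, StairB→Exit}.

7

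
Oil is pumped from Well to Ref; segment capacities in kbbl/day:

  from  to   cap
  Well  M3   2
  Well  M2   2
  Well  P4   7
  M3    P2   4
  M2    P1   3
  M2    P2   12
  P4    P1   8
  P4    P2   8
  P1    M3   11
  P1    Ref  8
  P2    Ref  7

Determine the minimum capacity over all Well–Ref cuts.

11

Augment Well→M3→P2→Ref: bottleneck 2, flow now 2.
Augment Well→M2→P1→Ref: bottleneck 2, flow now 4.
Augment Well→P4→P1→Ref: bottleneck 6, flow now 10.
Augment Well→P4→P2→Ref: bottleneck 1, flow now 11.
No augmenting path remains; maximum flow = 11.
By max-flow min-cut, the minimum cut capacity equals the max flow.
In the residual graph, reachable from Well: {Well}.
Min-cut edges: Well→M3 (2), Well→M2 (2), Well→P4 (7); capacity 2 + 2 + 7 = 11.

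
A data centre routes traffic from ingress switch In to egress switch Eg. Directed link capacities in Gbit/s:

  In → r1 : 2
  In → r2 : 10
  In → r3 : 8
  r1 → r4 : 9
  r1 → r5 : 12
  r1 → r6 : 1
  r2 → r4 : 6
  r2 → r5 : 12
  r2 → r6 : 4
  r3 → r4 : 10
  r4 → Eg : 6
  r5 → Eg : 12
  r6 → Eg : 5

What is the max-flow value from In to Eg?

18

Augment In→r1→r4→Eg: bottleneck 2, flow now 2.
Augment In→r2→r4→Eg: bottleneck 4, flow now 6.
Augment In→r2→r5→Eg: bottleneck 6, flow now 12.
Augment In→r3→r4→r1→r5→Eg: bottleneck 2, flow now 14. (uses reverse residual edge)
Augment In→r3→r4→r2→r5→Eg: bottleneck 4, flow now 18. (uses reverse residual edge)
No augmenting path remains; maximum flow = 18.
In the residual graph, reachable from In: {In, r3, r4}.
Min-cut edges: In→r1 (2), In→r2 (10), r4→Eg (6); capacity 2 + 10 + 6 = 18.
This cut is saturated, so no flow can exceed 18.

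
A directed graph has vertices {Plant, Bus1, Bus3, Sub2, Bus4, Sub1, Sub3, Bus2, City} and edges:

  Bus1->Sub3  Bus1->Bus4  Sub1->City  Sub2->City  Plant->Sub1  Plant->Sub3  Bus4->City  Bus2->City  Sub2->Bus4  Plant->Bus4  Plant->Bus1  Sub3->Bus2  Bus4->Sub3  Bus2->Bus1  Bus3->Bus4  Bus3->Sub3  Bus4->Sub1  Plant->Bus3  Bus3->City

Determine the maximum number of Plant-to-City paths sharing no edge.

Assign every edge capacity 1; by Menger, the answer equals the max flow.
Path Plant→Bus3→City (+1); total 1.
Path Plant→Bus4→City (+1); total 2.
Path Plant→Sub1→City (+1); total 3.
Path Plant→Sub3→Bus2→City (+1); total 4.
No residual Plant→City path; max flow = 4.
Certifying cut of size 4: {Bus4→City, Plant→Bus3, Sub1→City, Sub3→Bus2}.

4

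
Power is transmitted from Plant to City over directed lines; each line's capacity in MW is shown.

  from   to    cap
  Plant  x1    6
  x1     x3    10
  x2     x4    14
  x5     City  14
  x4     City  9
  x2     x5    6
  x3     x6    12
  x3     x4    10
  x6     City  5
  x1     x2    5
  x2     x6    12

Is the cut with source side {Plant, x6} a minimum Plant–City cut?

Given cut capacity: 6 + 5 = 11.
Augment Plant→x1→x2→x4→City: bottleneck 5, flow now 5.
Augment Plant→x1→x3→x4→City: bottleneck 1, flow now 6.
No augmenting path remains; maximum flow = 6.
In the residual graph, reachable from Plant: {Plant}.
Min-cut edges: Plant→x1 (6); capacity 6 = 6.
Cut capacity 11 exceeds the max flow 6, so it is not minimum.

No — its capacity is 11, but the minimum cut has capacity 6.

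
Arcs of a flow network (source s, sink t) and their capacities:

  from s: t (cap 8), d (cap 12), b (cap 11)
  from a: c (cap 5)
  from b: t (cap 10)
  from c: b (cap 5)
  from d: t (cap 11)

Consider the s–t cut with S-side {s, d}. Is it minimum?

Given cut capacity: 11 + 8 + 11 = 30.
Augment s→t: bottleneck 8, flow now 8.
Augment s→b→t: bottleneck 10, flow now 18.
Augment s→d→t: bottleneck 11, flow now 29.
No augmenting path remains; maximum flow = 29.
In the residual graph, reachable from s: {s, b, d}.
Min-cut edges: s→t (8), b→t (10), d→t (11); capacity 8 + 10 + 11 = 29.
Cut capacity 30 exceeds the max flow 29, so it is not minimum.

No — its capacity is 30, but the minimum cut has capacity 29.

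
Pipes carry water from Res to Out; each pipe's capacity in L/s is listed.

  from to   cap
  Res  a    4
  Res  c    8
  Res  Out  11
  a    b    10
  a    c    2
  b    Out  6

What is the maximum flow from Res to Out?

15

Augment Res→Out: bottleneck 11, flow now 11.
Augment Res→a→b→Out: bottleneck 4, flow now 15.
No augmenting path remains; maximum flow = 15.
In the residual graph, reachable from Res: {Res, c}.
Min-cut edges: Res→a (4), Res→Out (11); capacity 4 + 11 = 15.
This cut is saturated, so no flow can exceed 15.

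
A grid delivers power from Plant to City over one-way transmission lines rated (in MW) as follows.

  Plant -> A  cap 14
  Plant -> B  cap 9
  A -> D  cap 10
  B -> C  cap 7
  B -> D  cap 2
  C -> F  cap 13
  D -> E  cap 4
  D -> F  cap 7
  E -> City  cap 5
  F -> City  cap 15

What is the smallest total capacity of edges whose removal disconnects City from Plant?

18

Augment Plant→A→D→E→City: bottleneck 4, flow now 4.
Augment Plant→A→D→F→City: bottleneck 6, flow now 10.
Augment Plant→B→C→F→City: bottleneck 7, flow now 17.
Augment Plant→B→D→F→City: bottleneck 1, flow now 18.
No augmenting path remains; maximum flow = 18.
By max-flow min-cut, the minimum cut capacity equals the max flow.
In the residual graph, reachable from Plant: {Plant, A, B, D}.
Min-cut edges: B→C (7), D→E (4), D→F (7); capacity 7 + 4 + 7 = 18.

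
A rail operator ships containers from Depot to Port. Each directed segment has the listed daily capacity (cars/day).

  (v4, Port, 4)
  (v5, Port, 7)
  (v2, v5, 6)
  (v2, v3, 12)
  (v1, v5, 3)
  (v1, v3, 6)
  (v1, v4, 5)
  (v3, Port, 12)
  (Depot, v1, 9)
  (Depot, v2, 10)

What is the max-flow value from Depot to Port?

Augment Depot→v1→v3→Port: bottleneck 6, flow now 6.
Augment Depot→v1→v4→Port: bottleneck 3, flow now 9.
Augment Depot→v2→v3→Port: bottleneck 6, flow now 15.
Augment Depot→v2→v5→Port: bottleneck 4, flow now 19.
No augmenting path remains; maximum flow = 19.
In the residual graph, reachable from Depot: {Depot}.
Min-cut edges: Depot→v1 (9), Depot→v2 (10); capacity 9 + 10 = 19.
This cut is saturated, so no flow can exceed 19.

19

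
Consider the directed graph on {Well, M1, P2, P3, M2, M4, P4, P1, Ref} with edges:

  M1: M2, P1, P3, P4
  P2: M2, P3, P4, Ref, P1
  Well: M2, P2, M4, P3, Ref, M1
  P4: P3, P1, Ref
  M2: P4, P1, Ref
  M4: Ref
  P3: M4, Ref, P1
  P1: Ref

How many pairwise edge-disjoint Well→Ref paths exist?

Assign every edge capacity 1; by Menger, the answer equals the max flow.
Path Well→Ref (+1); total 1.
Path Well→P2→Ref (+1); total 2.
Path Well→P3→Ref (+1); total 3.
Path Well→M2→Ref (+1); total 4.
Path Well→M4→Ref (+1); total 5.
Path Well→M1→P4→Ref (+1); total 6.
No residual Well→Ref path; max flow = 6.
Certifying cut of size 6: {Well→M1, Well→M2, Well→M4, Well→P2, Well→P3, Well→Ref}.

6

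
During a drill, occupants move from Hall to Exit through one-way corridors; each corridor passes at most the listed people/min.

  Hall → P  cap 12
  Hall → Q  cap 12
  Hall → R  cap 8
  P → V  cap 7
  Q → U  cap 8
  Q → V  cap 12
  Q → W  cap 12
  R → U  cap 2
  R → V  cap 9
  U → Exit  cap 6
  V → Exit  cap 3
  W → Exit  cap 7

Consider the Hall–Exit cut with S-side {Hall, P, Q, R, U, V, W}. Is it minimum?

Given cut capacity: 6 + 3 + 7 = 16.
Augment Hall→P→V→Exit: bottleneck 3, flow now 3.
Augment Hall→Q→U→Exit: bottleneck 6, flow now 9.
Augment Hall→Q→W→Exit: bottleneck 6, flow now 15.
Augment Hall→R→U→Q→W→Exit: bottleneck 1, flow now 16. (uses reverse residual edge)
No augmenting path remains; maximum flow = 16.
Cut capacity 16 equals the max flow, so it is a minimum cut.

Yes — it is a minimum cut (capacity 16).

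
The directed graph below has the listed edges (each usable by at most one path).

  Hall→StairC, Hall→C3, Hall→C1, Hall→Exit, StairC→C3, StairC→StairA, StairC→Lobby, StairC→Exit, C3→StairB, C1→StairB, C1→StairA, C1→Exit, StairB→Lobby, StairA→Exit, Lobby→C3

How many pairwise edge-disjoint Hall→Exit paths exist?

3

Assign every edge capacity 1; by Menger, the answer equals the max flow.
Path Hall→Exit (+1); total 1.
Path Hall→StairC→Exit (+1); total 2.
Path Hall→C1→Exit (+1); total 3.
No residual Hall→Exit path; max flow = 3.
Certifying cut of size 3: {Hall→C1, Hall→Exit, Hall→StairC}.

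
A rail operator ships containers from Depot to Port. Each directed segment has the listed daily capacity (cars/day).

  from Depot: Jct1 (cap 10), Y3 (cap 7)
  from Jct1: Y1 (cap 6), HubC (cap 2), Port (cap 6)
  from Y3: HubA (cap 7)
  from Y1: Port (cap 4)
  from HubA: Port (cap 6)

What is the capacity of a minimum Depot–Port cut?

Augment Depot→Jct1→Port: bottleneck 6, flow now 6.
Augment Depot→Jct1→Y1→Port: bottleneck 4, flow now 10.
Augment Depot→Y3→HubA→Port: bottleneck 6, flow now 16.
No augmenting path remains; maximum flow = 16.
By max-flow min-cut, the minimum cut capacity equals the max flow.
In the residual graph, reachable from Depot: {Depot, Y3, HubA}.
Min-cut edges: Depot→Jct1 (10), HubA→Port (6); capacity 10 + 6 = 16.

16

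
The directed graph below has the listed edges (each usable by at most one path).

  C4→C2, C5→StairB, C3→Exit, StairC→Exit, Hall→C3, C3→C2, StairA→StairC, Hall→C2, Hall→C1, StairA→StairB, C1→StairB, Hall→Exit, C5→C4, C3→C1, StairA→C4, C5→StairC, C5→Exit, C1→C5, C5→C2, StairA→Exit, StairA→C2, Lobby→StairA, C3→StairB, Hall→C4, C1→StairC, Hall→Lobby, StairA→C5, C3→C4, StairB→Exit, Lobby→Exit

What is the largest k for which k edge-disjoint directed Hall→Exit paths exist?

Assign every edge capacity 1; by Menger, the answer equals the max flow.
Path Hall→Exit (+1); total 1.
Path Hall→C3→Exit (+1); total 2.
Path Hall→Lobby→Exit (+1); total 3.
Path Hall→C1→C5→Exit (+1); total 4.
No residual Hall→Exit path; max flow = 4.
Certifying cut of size 4: {Hall→C1, Hall→C3, Hall→Exit, Hall→Lobby}.

4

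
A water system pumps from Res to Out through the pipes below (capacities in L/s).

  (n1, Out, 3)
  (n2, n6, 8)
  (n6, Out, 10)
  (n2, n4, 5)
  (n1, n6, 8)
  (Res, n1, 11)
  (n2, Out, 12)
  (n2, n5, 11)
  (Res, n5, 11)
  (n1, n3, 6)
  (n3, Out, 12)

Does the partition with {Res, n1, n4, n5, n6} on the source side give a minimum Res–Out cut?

No — its capacity is 19, but the minimum cut has capacity 11.

Given cut capacity: 6 + 3 + 10 = 19.
Augment Res→n1→Out: bottleneck 3, flow now 3.
Augment Res→n1→n3→Out: bottleneck 6, flow now 9.
Augment Res→n1→n6→Out: bottleneck 2, flow now 11.
No augmenting path remains; maximum flow = 11.
In the residual graph, reachable from Res: {Res, n5}.
Min-cut edges: Res→n1 (11); capacity 11 = 11.
Cut capacity 19 exceeds the max flow 11, so it is not minimum.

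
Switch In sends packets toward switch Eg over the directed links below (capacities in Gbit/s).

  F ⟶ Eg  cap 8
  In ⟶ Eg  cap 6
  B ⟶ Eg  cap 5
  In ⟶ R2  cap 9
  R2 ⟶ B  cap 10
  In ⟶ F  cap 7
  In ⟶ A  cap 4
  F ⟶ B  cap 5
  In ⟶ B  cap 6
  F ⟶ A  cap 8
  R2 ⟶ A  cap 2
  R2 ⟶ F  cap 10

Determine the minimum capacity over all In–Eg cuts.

Augment In→Eg: bottleneck 6, flow now 6.
Augment In→F→Eg: bottleneck 7, flow now 13.
Augment In→B→Eg: bottleneck 5, flow now 18.
Augment In→R2→F→Eg: bottleneck 1, flow now 19.
No augmenting path remains; maximum flow = 19.
By max-flow min-cut, the minimum cut capacity equals the max flow.
In the residual graph, reachable from In: {In, R2, F, A, B}.
Min-cut edges: In→Eg (6), F→Eg (8), B→Eg (5); capacity 6 + 8 + 5 = 19.

19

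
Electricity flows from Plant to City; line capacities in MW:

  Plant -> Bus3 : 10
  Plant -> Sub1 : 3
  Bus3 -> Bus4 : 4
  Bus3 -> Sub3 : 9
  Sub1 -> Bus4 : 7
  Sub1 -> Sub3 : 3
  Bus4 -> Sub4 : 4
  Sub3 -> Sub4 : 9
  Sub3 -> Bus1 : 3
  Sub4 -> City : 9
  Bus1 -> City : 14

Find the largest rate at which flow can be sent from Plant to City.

12

Augment Plant→Bus3→Bus4→Sub4→City: bottleneck 4, flow now 4.
Augment Plant→Bus3→Sub3→Sub4→City: bottleneck 5, flow now 9.
Augment Plant→Bus3→Sub3→Bus1→City: bottleneck 1, flow now 10.
Augment Plant→Sub1→Sub3→Bus1→City: bottleneck 2, flow now 12.
No augmenting path remains; maximum flow = 12.
In the residual graph, reachable from Plant: {Plant, Bus3, Sub1, Bus4, Sub3, Sub4}.
Min-cut edges: Sub3→Bus1 (3), Sub4→City (9); capacity 3 + 9 = 12.
This cut is saturated, so no flow can exceed 12.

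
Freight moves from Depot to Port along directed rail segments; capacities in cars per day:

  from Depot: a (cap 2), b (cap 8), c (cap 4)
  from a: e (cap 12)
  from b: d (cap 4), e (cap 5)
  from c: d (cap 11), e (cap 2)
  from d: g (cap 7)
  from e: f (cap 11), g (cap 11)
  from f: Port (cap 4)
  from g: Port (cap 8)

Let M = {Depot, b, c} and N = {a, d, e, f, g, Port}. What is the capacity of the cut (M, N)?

24

Edges leaving {Depot, b, c}: Depot→a (2), b→d (4), b→e (5), c→d (11), c→e (2).
Cut capacity = 2 + 4 + 5 + 11 + 2 = 24.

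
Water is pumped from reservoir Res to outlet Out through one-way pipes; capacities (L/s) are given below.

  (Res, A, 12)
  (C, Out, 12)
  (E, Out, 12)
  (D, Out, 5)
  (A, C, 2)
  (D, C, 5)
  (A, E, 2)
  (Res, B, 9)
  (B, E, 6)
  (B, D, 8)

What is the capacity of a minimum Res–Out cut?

Augment Res→A→C→Out: bottleneck 2, flow now 2.
Augment Res→A→E→Out: bottleneck 2, flow now 4.
Augment Res→B→D→Out: bottleneck 5, flow now 9.
Augment Res→B→E→Out: bottleneck 4, flow now 13.
No augmenting path remains; maximum flow = 13.
By max-flow min-cut, the minimum cut capacity equals the max flow.
In the residual graph, reachable from Res: {Res, A}.
Min-cut edges: Res→B (9), A→C (2), A→E (2); capacity 9 + 2 + 2 = 13.

13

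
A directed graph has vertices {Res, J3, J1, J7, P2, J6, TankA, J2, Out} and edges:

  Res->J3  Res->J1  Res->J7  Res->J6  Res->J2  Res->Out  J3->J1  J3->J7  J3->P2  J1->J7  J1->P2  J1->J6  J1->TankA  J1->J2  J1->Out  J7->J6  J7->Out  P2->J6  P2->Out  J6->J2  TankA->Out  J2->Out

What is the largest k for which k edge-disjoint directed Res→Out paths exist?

5

Assign every edge capacity 1; by Menger, the answer equals the max flow.
Path Res→Out (+1); total 1.
Path Res→J1→Out (+1); total 2.
Path Res→J7→Out (+1); total 3.
Path Res→J2→Out (+1); total 4.
Path Res→J3→P2→Out (+1); total 5.
No residual Res→Out path; max flow = 5.
Certifying cut of size 5: {J2→Out, Res→J1, Res→J3, Res→J7, Res→Out}.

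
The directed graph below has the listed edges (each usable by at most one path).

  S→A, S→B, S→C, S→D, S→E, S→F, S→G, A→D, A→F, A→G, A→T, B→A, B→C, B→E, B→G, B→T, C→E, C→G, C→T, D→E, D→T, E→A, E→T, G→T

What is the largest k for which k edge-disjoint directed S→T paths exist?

6

Assign every edge capacity 1; by Menger, the answer equals the max flow.
Path S→A→T (+1); total 1.
Path S→B→T (+1); total 2.
Path S→C→T (+1); total 3.
Path S→D→T (+1); total 4.
Path S→E→T (+1); total 5.
Path S→G→T (+1); total 6.
No residual S→T path; max flow = 6.
Certifying cut of size 6: {S→A, S→B, S→C, S→D, S→E, S→G}.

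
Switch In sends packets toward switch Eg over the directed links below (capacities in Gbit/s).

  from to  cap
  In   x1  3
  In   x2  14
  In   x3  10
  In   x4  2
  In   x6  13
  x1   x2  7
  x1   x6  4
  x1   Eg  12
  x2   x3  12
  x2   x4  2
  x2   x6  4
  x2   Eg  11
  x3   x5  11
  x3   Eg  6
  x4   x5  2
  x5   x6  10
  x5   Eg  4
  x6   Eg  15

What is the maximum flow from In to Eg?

Augment In→x1→Eg: bottleneck 3, flow now 3.
Augment In→x2→Eg: bottleneck 11, flow now 14.
Augment In→x3→Eg: bottleneck 6, flow now 20.
Augment In→x6→Eg: bottleneck 13, flow now 33.
Augment In→x2→x6→Eg: bottleneck 2, flow now 35.
Augment In→x3→x5→Eg: bottleneck 4, flow now 39.
No augmenting path remains; maximum flow = 39.
In the residual graph, reachable from In: {In, x2, x3, x4, x5, x6}.
Min-cut edges: In→x1 (3), x2→Eg (11), x3→Eg (6), x5→Eg (4), x6→Eg (15); capacity 3 + 11 + 6 + 4 + 15 = 39.
This cut is saturated, so no flow can exceed 39.

39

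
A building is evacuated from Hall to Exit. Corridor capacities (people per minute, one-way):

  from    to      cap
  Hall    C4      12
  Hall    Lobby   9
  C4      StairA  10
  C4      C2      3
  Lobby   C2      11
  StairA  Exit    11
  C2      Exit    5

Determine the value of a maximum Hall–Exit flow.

15

Augment Hall→C4→StairA→Exit: bottleneck 10, flow now 10.
Augment Hall→C4→C2→Exit: bottleneck 2, flow now 12.
Augment Hall→Lobby→C2→Exit: bottleneck 3, flow now 15.
No augmenting path remains; maximum flow = 15.
In the residual graph, reachable from Hall: {Hall, C4, Lobby, C2}.
Min-cut edges: C4→StairA (10), C2→Exit (5); capacity 10 + 5 = 15.
This cut is saturated, so no flow can exceed 15.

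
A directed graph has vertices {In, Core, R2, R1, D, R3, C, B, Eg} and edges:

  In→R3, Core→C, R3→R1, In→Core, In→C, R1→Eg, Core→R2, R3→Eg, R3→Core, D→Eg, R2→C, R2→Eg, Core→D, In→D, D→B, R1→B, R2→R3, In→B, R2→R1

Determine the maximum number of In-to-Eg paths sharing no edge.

Assign every edge capacity 1; by Menger, the answer equals the max flow.
Path In→D→Eg (+1); total 1.
Path In→R3→Eg (+1); total 2.
Path In→Core→R2→Eg (+1); total 3.
No residual In→Eg path; max flow = 3.
Certifying cut of size 3: {In→Core, In→D, In→R3}.

3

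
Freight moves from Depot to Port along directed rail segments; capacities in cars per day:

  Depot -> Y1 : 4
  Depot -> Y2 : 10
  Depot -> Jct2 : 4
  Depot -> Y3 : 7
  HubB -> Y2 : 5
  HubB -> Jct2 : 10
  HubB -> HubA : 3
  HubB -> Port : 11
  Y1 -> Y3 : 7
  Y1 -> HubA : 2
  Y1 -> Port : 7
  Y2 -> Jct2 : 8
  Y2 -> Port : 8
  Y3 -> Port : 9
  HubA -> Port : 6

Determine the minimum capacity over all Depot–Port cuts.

19

Augment Depot→Y1→Port: bottleneck 4, flow now 4.
Augment Depot→Y2→Port: bottleneck 8, flow now 12.
Augment Depot→Y3→Port: bottleneck 7, flow now 19.
No augmenting path remains; maximum flow = 19.
By max-flow min-cut, the minimum cut capacity equals the max flow.
In the residual graph, reachable from Depot: {Depot, Y2, Jct2}.
Min-cut edges: Depot→Y1 (4), Depot→Y3 (7), Y2→Port (8); capacity 4 + 7 + 8 = 19.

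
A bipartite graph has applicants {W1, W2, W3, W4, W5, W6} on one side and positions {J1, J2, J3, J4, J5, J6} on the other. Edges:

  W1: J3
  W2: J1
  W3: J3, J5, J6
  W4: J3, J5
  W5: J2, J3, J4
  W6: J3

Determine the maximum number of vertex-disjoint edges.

Unit-capacity flow: source→left, listed edges, right→sink; max matching = max flow.
Augmenting path W1→J3 (+1); matched 1.
Augmenting path W2→J1 (+1); matched 2.
Augmenting path W3→J5 (+1); matched 3.
Augmenting path W5→J2 (+1); matched 4.
Augmenting path W4→J5→W3→J6 (+1); matched 5.
No augmenting path remains; maximum matching = 5.
König certificate: {W2, W3, W4, W5, J3} is a vertex cover of size 5 (every listed pair touches it), so no matching can be larger.

5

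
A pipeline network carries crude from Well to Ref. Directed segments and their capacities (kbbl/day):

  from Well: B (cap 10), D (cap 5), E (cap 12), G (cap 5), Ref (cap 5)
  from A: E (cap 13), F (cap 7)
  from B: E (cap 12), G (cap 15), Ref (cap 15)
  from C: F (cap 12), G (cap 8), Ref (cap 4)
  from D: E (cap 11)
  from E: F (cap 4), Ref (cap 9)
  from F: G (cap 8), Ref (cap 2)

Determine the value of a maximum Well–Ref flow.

26

Augment Well→Ref: bottleneck 5, flow now 5.
Augment Well→B→Ref: bottleneck 10, flow now 15.
Augment Well→E→Ref: bottleneck 9, flow now 24.
Augment Well→E→F→Ref: bottleneck 2, flow now 26.
No augmenting path remains; maximum flow = 26.
In the residual graph, reachable from Well: {Well, D, E, F, G}.
Min-cut edges: Well→B (10), Well→Ref (5), E→Ref (9), F→Ref (2); capacity 10 + 5 + 9 + 2 = 26.
This cut is saturated, so no flow can exceed 26.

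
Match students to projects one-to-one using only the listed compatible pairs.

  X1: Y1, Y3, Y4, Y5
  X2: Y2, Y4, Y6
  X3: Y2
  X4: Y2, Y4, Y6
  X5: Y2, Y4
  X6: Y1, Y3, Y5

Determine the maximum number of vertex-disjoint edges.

5

Unit-capacity flow: source→left, listed edges, right→sink; max matching = max flow.
Augmenting path X1→Y1 (+1); matched 1.
Augmenting path X2→Y2 (+1); matched 2.
Augmenting path X4→Y4 (+1); matched 3.
Augmenting path X6→Y3 (+1); matched 4.
Augmenting path X3→Y2→X2→Y6 (+1); matched 5.
No augmenting path remains; maximum matching = 5.
König certificate: {X1, X6, Y2, Y4, Y6} is a vertex cover of size 5 (every listed pair touches it), so no matching can be larger.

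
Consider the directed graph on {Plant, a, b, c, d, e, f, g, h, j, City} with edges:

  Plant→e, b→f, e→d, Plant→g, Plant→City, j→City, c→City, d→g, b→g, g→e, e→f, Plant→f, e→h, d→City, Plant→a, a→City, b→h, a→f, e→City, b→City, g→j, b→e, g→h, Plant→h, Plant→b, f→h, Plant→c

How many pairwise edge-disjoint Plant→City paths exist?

Assign every edge capacity 1; by Menger, the answer equals the max flow.
Path Plant→City (+1); total 1.
Path Plant→a→City (+1); total 2.
Path Plant→b→City (+1); total 3.
Path Plant→c→City (+1); total 4.
Path Plant→e→City (+1); total 5.
Path Plant→g→j→City (+1); total 6.
No residual Plant→City path; max flow = 6.
Certifying cut of size 6: {Plant→City, Plant→a, Plant→b, Plant→c, Plant→e, Plant→g}.

6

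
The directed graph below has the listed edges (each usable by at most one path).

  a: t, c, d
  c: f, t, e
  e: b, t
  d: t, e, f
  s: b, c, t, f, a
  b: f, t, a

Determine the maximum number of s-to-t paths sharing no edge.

4

Assign every edge capacity 1; by Menger, the answer equals the max flow.
Path s→t (+1); total 1.
Path s→a→t (+1); total 2.
Path s→b→t (+1); total 3.
Path s→c→t (+1); total 4.
No residual s→t path; max flow = 4.
Certifying cut of size 4: {s→a, s→b, s→c, s→t}.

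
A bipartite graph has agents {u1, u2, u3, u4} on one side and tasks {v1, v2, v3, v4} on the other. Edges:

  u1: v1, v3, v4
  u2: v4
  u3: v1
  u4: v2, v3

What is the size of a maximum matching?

4

Unit-capacity flow: source→left, listed edges, right→sink; max matching = max flow.
Augmenting path u1→v1 (+1); matched 1.
Augmenting path u2→v4 (+1); matched 2.
Augmenting path u4→v2 (+1); matched 3.
Augmenting path u3→v1→u1→v3 (+1); matched 4.
No augmenting path remains; maximum matching = 4.
König certificate: {u1, u2, u3, u4} is a vertex cover of size 4 (every listed pair touches it), so no matching can be larger.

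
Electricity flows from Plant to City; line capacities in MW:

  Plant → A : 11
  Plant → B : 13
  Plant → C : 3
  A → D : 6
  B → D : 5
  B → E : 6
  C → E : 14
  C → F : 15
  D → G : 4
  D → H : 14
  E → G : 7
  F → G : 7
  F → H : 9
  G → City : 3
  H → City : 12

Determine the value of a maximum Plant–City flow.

Augment Plant→A→D→G→City: bottleneck 3, flow now 3.
Augment Plant→A→D→H→City: bottleneck 3, flow now 6.
Augment Plant→B→D→H→City: bottleneck 5, flow now 11.
Augment Plant→C→F→H→City: bottleneck 3, flow now 14.
Augment Plant→B→E→G→D→H→City: bottleneck 1, flow now 15. (uses reverse residual edge)
No augmenting path remains; maximum flow = 15.
In the residual graph, reachable from Plant: {Plant, A, B, C, D, E, F, G, H}.
Min-cut edges: G→City (3), H→City (12); capacity 3 + 12 = 15.
This cut is saturated, so no flow can exceed 15.

15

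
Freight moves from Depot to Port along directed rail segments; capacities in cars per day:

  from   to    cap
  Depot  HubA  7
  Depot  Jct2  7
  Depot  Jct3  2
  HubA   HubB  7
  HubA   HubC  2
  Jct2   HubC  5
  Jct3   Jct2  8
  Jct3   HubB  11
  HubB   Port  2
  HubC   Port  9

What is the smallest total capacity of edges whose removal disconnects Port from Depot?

9

Augment Depot→HubA→HubB→Port: bottleneck 2, flow now 2.
Augment Depot→HubA→HubC→Port: bottleneck 2, flow now 4.
Augment Depot→Jct2→HubC→Port: bottleneck 5, flow now 9.
No augmenting path remains; maximum flow = 9.
By max-flow min-cut, the minimum cut capacity equals the max flow.
In the residual graph, reachable from Depot: {Depot, HubA, Jct2, Jct3, HubB}.
Min-cut edges: HubA→HubC (2), Jct2→HubC (5), HubB→Port (2); capacity 2 + 5 + 2 = 9.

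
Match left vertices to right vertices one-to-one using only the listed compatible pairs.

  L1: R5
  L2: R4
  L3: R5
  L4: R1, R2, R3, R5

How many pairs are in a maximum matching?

3

Unit-capacity flow: source→left, listed edges, right→sink; max matching = max flow.
Augmenting path L1→R5 (+1); matched 1.
Augmenting path L2→R4 (+1); matched 2.
Augmenting path L4→R1 (+1); matched 3.
No augmenting path remains; maximum matching = 3.
König certificate: {L2, L4, R5} is a vertex cover of size 3 (every listed pair touches it), so no matching can be larger.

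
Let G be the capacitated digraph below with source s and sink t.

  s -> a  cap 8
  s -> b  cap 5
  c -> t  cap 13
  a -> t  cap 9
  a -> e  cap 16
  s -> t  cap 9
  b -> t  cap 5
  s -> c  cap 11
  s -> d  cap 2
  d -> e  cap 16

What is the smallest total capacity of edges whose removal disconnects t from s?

Augment s→t: bottleneck 9, flow now 9.
Augment s→a→t: bottleneck 8, flow now 17.
Augment s→b→t: bottleneck 5, flow now 22.
Augment s→c→t: bottleneck 11, flow now 33.
No augmenting path remains; maximum flow = 33.
By max-flow min-cut, the minimum cut capacity equals the max flow.
In the residual graph, reachable from s: {s, d, e}.
Min-cut edges: s→a (8), s→b (5), s→c (11), s→t (9); capacity 8 + 5 + 11 + 9 = 33.

33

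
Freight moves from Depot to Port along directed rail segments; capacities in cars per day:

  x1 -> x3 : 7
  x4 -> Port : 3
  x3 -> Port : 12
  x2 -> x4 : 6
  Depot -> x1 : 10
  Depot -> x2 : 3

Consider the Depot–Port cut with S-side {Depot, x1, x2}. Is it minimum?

Given cut capacity: 7 + 6 = 13.
Augment Depot→x1→x3→Port: bottleneck 7, flow now 7.
Augment Depot→x2→x4→Port: bottleneck 3, flow now 10.
No augmenting path remains; maximum flow = 10.
In the residual graph, reachable from Depot: {Depot, x1}.
Min-cut edges: Depot→x2 (3), x1→x3 (7); capacity 3 + 7 = 10.
Cut capacity 13 exceeds the max flow 10, so it is not minimum.

No — its capacity is 13, but the minimum cut has capacity 10.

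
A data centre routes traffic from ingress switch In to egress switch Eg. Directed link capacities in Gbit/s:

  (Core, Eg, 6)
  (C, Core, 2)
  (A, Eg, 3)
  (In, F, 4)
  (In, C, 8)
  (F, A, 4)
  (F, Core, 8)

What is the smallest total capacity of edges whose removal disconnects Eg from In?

Augment In→C→Core→Eg: bottleneck 2, flow now 2.
Augment In→F→A→Eg: bottleneck 3, flow now 5.
Augment In→F→Core→Eg: bottleneck 1, flow now 6.
No augmenting path remains; maximum flow = 6.
By max-flow min-cut, the minimum cut capacity equals the max flow.
In the residual graph, reachable from In: {In, C}.
Min-cut edges: In→F (4), C→Core (2); capacity 4 + 2 = 6.

6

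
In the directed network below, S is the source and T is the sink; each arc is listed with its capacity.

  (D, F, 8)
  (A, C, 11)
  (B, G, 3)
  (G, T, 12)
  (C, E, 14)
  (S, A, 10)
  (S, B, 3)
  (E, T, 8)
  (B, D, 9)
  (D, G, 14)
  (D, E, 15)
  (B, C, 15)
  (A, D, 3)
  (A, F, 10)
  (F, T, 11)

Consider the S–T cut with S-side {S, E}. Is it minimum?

No — its capacity is 21, but the minimum cut has capacity 13.

Given cut capacity: 10 + 3 + 8 = 21.
Augment S→A→F→T: bottleneck 10, flow now 10.
Augment S→B→G→T: bottleneck 3, flow now 13.
No augmenting path remains; maximum flow = 13.
In the residual graph, reachable from S: {S}.
Min-cut edges: S→A (10), S→B (3); capacity 10 + 3 = 13.
Cut capacity 21 exceeds the max flow 13, so it is not minimum.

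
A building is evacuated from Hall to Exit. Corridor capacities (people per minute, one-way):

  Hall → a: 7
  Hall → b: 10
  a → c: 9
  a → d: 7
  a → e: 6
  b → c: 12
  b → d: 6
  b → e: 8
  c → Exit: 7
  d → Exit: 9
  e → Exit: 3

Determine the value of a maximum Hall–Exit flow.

17

Augment Hall→a→c→Exit: bottleneck 7, flow now 7.
Augment Hall→b→d→Exit: bottleneck 6, flow now 13.
Augment Hall→b→e→Exit: bottleneck 3, flow now 16.
Augment Hall→b→c→a→d→Exit: bottleneck 1, flow now 17. (uses reverse residual edge)
No augmenting path remains; maximum flow = 17.
In the residual graph, reachable from Hall: {Hall}.
Min-cut edges: Hall→a (7), Hall→b (10); capacity 7 + 10 = 17.
This cut is saturated, so no flow can exceed 17.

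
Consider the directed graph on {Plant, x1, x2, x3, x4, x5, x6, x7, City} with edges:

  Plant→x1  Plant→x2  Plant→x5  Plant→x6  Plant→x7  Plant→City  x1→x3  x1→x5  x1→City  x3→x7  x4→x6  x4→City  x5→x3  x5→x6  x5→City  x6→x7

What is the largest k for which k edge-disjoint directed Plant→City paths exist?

Assign every edge capacity 1; by Menger, the answer equals the max flow.
Path Plant→City (+1); total 1.
Path Plant→x1→City (+1); total 2.
Path Plant→x5→City (+1); total 3.
No residual Plant→City path; max flow = 3.
Certifying cut of size 3: {Plant→City, Plant→x1, Plant→x5}.

3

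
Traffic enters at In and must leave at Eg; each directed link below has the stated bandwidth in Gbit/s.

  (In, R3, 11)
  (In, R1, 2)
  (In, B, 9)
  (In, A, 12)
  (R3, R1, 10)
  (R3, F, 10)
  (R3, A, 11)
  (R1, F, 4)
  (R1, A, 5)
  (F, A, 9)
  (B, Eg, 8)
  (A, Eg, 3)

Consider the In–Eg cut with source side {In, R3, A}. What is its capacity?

34

Edges leaving {In, R3, A}: In→R1 (2), In→B (9), R3→R1 (10), R3→F (10), A→Eg (3).
Cut capacity = 2 + 9 + 10 + 10 + 3 = 34.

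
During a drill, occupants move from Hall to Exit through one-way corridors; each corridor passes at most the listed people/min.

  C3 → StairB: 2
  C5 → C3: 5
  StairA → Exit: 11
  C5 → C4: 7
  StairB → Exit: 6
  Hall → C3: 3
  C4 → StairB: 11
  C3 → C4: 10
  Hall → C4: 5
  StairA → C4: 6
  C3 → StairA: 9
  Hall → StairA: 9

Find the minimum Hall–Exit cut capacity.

17

Augment Hall→StairA→Exit: bottleneck 9, flow now 9.
Augment Hall→C3→StairA→Exit: bottleneck 2, flow now 11.
Augment Hall→C3→StairB→Exit: bottleneck 1, flow now 12.
Augment Hall→C4→StairB→Exit: bottleneck 5, flow now 17.
No augmenting path remains; maximum flow = 17.
By max-flow min-cut, the minimum cut capacity equals the max flow.
In the residual graph, reachable from Hall: {Hall}.
Min-cut edges: Hall→C3 (3), Hall→StairA (9), Hall→C4 (5); capacity 3 + 9 + 5 = 17.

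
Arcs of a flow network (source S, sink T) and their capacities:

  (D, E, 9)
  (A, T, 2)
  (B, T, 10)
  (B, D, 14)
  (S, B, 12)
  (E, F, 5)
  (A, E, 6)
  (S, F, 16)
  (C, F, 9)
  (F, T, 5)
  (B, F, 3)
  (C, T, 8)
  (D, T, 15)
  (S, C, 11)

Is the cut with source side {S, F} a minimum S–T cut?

Given cut capacity: 12 + 11 + 5 = 28.
Augment S→B→T: bottleneck 10, flow now 10.
Augment S→C→T: bottleneck 8, flow now 18.
Augment S→F→T: bottleneck 5, flow now 23.
Augment S→B→D→T: bottleneck 2, flow now 25.
No augmenting path remains; maximum flow = 25.
In the residual graph, reachable from S: {S, C, F}.
Min-cut edges: S→B (12), C→T (8), F→T (5); capacity 12 + 8 + 5 = 25.
Cut capacity 28 exceeds the max flow 25, so it is not minimum.

No — its capacity is 28, but the minimum cut has capacity 25.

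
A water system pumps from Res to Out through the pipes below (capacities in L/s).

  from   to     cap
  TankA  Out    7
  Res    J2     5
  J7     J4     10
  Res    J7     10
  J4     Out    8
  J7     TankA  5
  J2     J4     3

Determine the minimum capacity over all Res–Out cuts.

13

Augment Res→J7→J4→Out: bottleneck 8, flow now 8.
Augment Res→J7→TankA→Out: bottleneck 2, flow now 10.
Augment Res→J2→J4→J7→TankA→Out: bottleneck 3, flow now 13. (uses reverse residual edge)
No augmenting path remains; maximum flow = 13.
By max-flow min-cut, the minimum cut capacity equals the max flow.
In the residual graph, reachable from Res: {Res, J2}.
Min-cut edges: Res→J7 (10), J2→J4 (3); capacity 10 + 3 = 13.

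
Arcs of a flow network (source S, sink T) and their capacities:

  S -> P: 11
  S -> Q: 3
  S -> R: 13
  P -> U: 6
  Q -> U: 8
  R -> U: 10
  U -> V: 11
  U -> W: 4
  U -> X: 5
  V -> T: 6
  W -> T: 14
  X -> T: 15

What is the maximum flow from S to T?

15

Augment S→P→U→V→T: bottleneck 6, flow now 6.
Augment S→Q→U→W→T: bottleneck 3, flow now 9.
Augment S→R→U→W→T: bottleneck 1, flow now 10.
Augment S→R→U→X→T: bottleneck 5, flow now 15.
No augmenting path remains; maximum flow = 15.
In the residual graph, reachable from S: {S, P, Q, R, U, V}.
Min-cut edges: U→W (4), U→X (5), V→T (6); capacity 4 + 5 + 6 = 15.
This cut is saturated, so no flow can exceed 15.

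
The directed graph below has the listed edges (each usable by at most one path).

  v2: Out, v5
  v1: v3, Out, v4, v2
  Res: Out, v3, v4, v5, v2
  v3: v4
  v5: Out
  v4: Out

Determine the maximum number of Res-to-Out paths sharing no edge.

Assign every edge capacity 1; by Menger, the answer equals the max flow.
Path Res→Out (+1); total 1.
Path Res→v2→Out (+1); total 2.
Path Res→v4→Out (+1); total 3.
Path Res→v5→Out (+1); total 4.
No residual Res→Out path; max flow = 4.
Certifying cut of size 4: {Res→Out, Res→v2, Res→v5, v4→Out}.

4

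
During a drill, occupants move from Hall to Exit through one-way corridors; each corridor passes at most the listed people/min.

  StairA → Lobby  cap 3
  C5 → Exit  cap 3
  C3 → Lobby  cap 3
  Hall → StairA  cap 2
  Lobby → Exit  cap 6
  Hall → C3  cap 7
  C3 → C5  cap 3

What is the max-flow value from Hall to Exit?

8

Augment Hall→StairA→Lobby→Exit: bottleneck 2, flow now 2.
Augment Hall→C3→C5→Exit: bottleneck 3, flow now 5.
Augment Hall→C3→Lobby→Exit: bottleneck 3, flow now 8.
No augmenting path remains; maximum flow = 8.
In the residual graph, reachable from Hall: {Hall, C3}.
Min-cut edges: Hall→StairA (2), C3→C5 (3), C3→Lobby (3); capacity 2 + 3 + 3 = 8.
This cut is saturated, so no flow can exceed 8.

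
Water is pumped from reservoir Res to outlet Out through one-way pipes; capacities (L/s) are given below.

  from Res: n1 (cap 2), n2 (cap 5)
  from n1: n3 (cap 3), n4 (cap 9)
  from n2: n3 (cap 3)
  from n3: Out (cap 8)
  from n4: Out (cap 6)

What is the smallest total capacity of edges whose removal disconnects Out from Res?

5

Augment Res→n1→n3→Out: bottleneck 2, flow now 2.
Augment Res→n2→n3→Out: bottleneck 3, flow now 5.
No augmenting path remains; maximum flow = 5.
By max-flow min-cut, the minimum cut capacity equals the max flow.
In the residual graph, reachable from Res: {Res, n2}.
Min-cut edges: Res→n1 (2), n2→n3 (3); capacity 2 + 3 = 5.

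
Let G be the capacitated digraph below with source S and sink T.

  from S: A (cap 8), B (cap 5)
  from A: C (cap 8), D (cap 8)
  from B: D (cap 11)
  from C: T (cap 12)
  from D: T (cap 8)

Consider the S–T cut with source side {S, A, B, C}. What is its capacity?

31

Edges leaving {S, A, B, C}: A→D (8), B→D (11), C→T (12).
Cut capacity = 8 + 11 + 12 = 31.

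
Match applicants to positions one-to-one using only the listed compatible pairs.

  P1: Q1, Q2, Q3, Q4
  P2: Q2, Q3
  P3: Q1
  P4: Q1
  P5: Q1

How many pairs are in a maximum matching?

3

Unit-capacity flow: source→left, listed edges, right→sink; max matching = max flow.
Augmenting path P1→Q1 (+1); matched 1.
Augmenting path P2→Q2 (+1); matched 2.
Augmenting path P3→Q1→P1→Q3 (+1); matched 3.
No augmenting path remains; maximum matching = 3.
König certificate: {P1, P2, Q1} is a vertex cover of size 3 (every listed pair touches it), so no matching can be larger.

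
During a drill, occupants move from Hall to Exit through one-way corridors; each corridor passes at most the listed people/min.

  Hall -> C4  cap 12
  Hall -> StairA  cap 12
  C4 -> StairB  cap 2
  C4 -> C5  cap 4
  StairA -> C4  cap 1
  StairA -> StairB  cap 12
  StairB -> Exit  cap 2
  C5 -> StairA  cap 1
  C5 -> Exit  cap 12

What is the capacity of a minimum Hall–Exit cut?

Augment Hall→C4→StairB→Exit: bottleneck 2, flow now 2.
Augment Hall→C4→C5→Exit: bottleneck 4, flow now 6.
No augmenting path remains; maximum flow = 6.
By max-flow min-cut, the minimum cut capacity equals the max flow.
In the residual graph, reachable from Hall: {Hall, C4, StairA, StairB}.
Min-cut edges: C4→C5 (4), StairB→Exit (2); capacity 4 + 2 = 6.

6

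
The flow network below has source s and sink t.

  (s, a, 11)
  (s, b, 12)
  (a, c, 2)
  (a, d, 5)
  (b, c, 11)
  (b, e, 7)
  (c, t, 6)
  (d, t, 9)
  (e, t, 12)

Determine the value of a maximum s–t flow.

18

Augment s→a→c→t: bottleneck 2, flow now 2.
Augment s→a→d→t: bottleneck 5, flow now 7.
Augment s→b→c→t: bottleneck 4, flow now 11.
Augment s→b→e→t: bottleneck 7, flow now 18.
No augmenting path remains; maximum flow = 18.
In the residual graph, reachable from s: {s, a, b, c}.
Min-cut edges: a→d (5), b→e (7), c→t (6); capacity 5 + 7 + 6 = 18.
This cut is saturated, so no flow can exceed 18.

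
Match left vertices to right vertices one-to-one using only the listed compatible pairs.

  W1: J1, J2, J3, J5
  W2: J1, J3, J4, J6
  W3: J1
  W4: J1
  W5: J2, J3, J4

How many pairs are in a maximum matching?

Unit-capacity flow: source→left, listed edges, right→sink; max matching = max flow.
Augmenting path W1→J1 (+1); matched 1.
Augmenting path W2→J3 (+1); matched 2.
Augmenting path W5→J2 (+1); matched 3.
Augmenting path W3→J1→W1→J5 (+1); matched 4.
No augmenting path remains; maximum matching = 4.
König certificate: {W1, W2, W5, J1} is a vertex cover of size 4 (every listed pair touches it), so no matching can be larger.

4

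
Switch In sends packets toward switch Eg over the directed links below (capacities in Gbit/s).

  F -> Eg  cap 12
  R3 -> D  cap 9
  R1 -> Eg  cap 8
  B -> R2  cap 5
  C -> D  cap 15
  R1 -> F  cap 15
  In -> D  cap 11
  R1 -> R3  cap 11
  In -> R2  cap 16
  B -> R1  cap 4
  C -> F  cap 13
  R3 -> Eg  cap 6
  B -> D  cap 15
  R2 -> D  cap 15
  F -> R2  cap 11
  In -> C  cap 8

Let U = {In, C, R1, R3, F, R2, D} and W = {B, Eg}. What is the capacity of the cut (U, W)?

26

Edges leaving {In, C, R1, R3, F, R2, D}: R1→Eg (8), R3→Eg (6), F→Eg (12).
Cut capacity = 8 + 6 + 12 = 26.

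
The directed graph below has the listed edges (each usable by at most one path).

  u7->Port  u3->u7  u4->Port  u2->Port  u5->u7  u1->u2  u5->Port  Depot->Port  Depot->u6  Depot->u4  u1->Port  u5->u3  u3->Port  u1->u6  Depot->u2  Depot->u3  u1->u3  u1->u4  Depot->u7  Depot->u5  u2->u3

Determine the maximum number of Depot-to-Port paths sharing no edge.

Assign every edge capacity 1; by Menger, the answer equals the max flow.
Path Depot→Port (+1); total 1.
Path Depot→u2→Port (+1); total 2.
Path Depot→u3→Port (+1); total 3.
Path Depot→u4→Port (+1); total 4.
Path Depot→u5→Port (+1); total 5.
Path Depot→u7→Port (+1); total 6.
No residual Depot→Port path; max flow = 6.
Certifying cut of size 6: {Depot→Port, Depot→u2, Depot→u3, Depot→u4, Depot→u5, Depot→u7}.

6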